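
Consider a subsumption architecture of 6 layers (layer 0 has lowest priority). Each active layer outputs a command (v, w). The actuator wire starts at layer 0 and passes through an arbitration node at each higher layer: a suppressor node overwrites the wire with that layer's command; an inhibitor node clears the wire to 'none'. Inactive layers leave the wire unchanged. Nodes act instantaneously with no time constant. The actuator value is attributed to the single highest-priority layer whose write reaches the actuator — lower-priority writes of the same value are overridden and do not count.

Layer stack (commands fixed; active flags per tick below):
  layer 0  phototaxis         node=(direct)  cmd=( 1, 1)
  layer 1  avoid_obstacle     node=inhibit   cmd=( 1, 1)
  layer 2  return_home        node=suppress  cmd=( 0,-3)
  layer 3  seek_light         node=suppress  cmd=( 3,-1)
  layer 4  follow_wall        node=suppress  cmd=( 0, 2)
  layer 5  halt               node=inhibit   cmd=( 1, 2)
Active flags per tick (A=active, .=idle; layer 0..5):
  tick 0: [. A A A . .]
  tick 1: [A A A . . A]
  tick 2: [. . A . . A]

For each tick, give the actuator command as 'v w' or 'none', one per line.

3 -1
none
none

tick 0:
  layer 0 (phototaxis) idle — none
  layer 1 (avoid_obstacle) active — inhibits: none
  layer 2 (return_home) active — suppresses: (0, -3)
  layer 3 (seek_light) active — suppresses: (3, -1)
  layer 4 (follow_wall) idle — unchanged: (3, -1)
  layer 5 (halt) idle — unchanged: (3, -1)
  → actuator (3, -1)
tick 1:
  layer 0 (phototaxis) active — direct: (1, 1)
  layer 1 (avoid_obstacle) active — inhibits: none
  layer 2 (return_home) active — suppresses: (0, -3)
  layer 3 (seek_light) idle — unchanged: (0, -3)
  layer 4 (follow_wall) idle — unchanged: (0, -3)
  layer 5 (halt) active — inhibits: none
  → actuator none
tick 2:
  layer 0 (phototaxis) idle — none
  layer 1 (avoid_obstacle) idle — unchanged: none
  layer 2 (return_home) active — suppresses: (0, -3)
  layer 3 (seek_light) idle — unchanged: (0, -3)
  layer 4 (follow_wall) idle — unchanged: (0, -3)
  layer 5 (halt) active — inhibits: none
  → actuator none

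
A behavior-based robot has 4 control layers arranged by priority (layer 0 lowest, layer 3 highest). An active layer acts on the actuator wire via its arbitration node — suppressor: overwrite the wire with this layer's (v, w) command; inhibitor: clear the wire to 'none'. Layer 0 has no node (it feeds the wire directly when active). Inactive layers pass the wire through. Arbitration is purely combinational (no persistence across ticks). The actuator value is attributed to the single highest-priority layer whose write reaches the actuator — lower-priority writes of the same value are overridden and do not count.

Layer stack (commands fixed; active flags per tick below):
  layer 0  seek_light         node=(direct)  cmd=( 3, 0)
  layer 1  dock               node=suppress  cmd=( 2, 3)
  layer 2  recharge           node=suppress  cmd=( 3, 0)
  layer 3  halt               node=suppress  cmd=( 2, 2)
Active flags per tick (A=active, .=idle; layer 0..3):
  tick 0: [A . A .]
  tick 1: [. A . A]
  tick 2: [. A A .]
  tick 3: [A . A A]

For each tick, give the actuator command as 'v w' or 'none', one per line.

tick 0:
  [0] seek_light on; wire := (3, 0)
  [1] dock off; pass (3, 0)
  [2] recharge on (suppress); wire := (3, 0)
  [3] halt off; pass (3, 0)
  output (3, 0)
tick 1:
  [0] seek_light off; wire := none
  [1] dock on (suppress); wire := (2, 3)
  [2] recharge off; pass (2, 3)
  [3] halt on (suppress); wire := (2, 2)
  output (2, 2)
tick 2:
  [0] seek_light off; wire := none
  [1] dock on (suppress); wire := (2, 3)
  [2] recharge on (suppress); wire := (3, 0)
  [3] halt off; pass (3, 0)
  output (3, 0)
tick 3:
  [0] seek_light on; wire := (3, 0)
  [1] dock off; pass (3, 0)
  [2] recharge on (suppress); wire := (3, 0)
  [3] halt on (suppress); wire := (2, 2)
  output (2, 2)

3 0
2 2
3 0
2 2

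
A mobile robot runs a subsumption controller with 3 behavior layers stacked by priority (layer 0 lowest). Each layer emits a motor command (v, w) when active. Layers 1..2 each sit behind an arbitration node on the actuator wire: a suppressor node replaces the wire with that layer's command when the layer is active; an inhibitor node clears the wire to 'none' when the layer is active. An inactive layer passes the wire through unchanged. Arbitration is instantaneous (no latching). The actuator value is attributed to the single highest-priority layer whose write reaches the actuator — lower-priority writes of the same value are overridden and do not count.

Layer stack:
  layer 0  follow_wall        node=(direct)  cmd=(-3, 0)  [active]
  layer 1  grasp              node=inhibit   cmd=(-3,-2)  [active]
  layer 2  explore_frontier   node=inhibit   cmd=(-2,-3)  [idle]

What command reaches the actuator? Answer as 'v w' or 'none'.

none

layer 0 (follow_wall) active — direct: (-3, 0)
layer 1 (grasp) active — inhibits: none
layer 2 (explore_frontier) idle — unchanged: none
→ actuator none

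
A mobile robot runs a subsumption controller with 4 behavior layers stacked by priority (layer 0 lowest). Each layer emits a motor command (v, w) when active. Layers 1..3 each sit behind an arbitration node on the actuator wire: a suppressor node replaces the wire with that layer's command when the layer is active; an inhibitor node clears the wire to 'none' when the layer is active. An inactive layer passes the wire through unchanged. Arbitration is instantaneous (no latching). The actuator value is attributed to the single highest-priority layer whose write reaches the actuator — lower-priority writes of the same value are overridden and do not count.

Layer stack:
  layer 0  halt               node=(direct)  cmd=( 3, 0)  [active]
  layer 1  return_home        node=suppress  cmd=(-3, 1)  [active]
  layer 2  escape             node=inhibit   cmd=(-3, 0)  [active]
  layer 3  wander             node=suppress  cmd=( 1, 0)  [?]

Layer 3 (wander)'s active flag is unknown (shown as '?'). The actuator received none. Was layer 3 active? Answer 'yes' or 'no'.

If layer 3 is active=yes:
  actuator would be (1, 0)
If layer 3 is active=no:
  actuator would be none
Observed none, so layer 3 was idle.

no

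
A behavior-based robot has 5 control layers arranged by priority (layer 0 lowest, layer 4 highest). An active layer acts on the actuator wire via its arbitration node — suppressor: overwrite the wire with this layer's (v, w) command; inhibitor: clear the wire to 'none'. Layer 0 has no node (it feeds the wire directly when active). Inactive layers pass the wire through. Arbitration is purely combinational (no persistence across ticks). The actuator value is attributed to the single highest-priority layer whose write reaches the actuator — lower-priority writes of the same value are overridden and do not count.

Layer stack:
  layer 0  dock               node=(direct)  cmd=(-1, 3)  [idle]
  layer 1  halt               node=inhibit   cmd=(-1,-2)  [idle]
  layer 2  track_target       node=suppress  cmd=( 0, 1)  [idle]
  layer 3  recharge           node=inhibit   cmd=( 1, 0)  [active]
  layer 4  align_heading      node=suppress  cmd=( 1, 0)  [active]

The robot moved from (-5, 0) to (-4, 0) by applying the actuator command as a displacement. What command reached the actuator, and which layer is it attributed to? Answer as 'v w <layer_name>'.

1 0 align_heading

displacement = (-4, 0) − (-5, 0) = (1, 0)
layer 0 (dock) idle — none
layer 1 (halt) idle — unchanged: none
layer 2 (track_target) idle — unchanged: none
layer 3 (recharge) active — inhibits: none
layer 4 (align_heading) active — suppresses: (1, 0)
→ actuator (1, 0) — from layer 4 (align_heading)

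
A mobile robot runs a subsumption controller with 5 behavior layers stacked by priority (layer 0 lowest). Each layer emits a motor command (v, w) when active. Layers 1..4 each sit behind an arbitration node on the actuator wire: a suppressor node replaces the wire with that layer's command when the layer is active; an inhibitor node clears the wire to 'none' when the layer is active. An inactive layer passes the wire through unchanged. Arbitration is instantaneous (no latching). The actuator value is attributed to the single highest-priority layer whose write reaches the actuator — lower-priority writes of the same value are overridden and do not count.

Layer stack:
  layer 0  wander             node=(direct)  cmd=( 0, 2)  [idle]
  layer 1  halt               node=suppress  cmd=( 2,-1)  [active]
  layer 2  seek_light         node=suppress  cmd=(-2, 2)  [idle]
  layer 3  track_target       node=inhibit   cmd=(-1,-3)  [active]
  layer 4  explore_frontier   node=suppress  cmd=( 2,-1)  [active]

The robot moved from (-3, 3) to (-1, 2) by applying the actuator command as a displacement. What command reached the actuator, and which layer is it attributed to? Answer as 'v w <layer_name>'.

displacement = (-1, 2) − (-3, 3) = (2, -1)
[0] wander off; wire := none
[1] halt on (suppress); wire := (2, -1)
[2] seek_light off; pass (2, -1)
[3] track_target on (inhibit); wire := none
[4] explore_frontier on (suppress); wire := (2, -1)
output (2, -1) — from layer 4 (explore_frontier)

2 -1 explore_frontier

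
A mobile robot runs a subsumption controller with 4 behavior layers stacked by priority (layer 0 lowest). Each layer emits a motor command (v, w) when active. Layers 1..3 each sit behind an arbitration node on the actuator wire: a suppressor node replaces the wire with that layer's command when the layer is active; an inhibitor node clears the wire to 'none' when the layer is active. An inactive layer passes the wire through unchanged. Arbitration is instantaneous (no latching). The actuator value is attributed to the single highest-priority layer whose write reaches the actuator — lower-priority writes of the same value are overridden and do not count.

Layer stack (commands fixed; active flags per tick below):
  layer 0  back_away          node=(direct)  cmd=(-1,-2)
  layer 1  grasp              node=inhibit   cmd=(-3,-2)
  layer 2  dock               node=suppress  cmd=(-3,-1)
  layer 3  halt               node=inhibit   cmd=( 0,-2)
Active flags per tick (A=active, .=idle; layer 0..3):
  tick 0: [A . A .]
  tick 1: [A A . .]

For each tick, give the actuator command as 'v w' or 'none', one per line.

tick 0:
  L0 back_away: active, feeds wire = (-1, -2)
  L1 grasp: idle → wire stays (-1, -2)
  L2 dock: active, suppressor → wire = (-3, -1)
  L3 halt: idle → wire stays (-3, -1)
  actuator = (-3, -1)
tick 1:
  L0 back_away: active, feeds wire = (-1, -2)
  L1 grasp: active, inhibitor → wire = none
  L2 dock: idle → wire stays none
  L3 halt: idle → wire stays none
  actuator = none

-3 -1
none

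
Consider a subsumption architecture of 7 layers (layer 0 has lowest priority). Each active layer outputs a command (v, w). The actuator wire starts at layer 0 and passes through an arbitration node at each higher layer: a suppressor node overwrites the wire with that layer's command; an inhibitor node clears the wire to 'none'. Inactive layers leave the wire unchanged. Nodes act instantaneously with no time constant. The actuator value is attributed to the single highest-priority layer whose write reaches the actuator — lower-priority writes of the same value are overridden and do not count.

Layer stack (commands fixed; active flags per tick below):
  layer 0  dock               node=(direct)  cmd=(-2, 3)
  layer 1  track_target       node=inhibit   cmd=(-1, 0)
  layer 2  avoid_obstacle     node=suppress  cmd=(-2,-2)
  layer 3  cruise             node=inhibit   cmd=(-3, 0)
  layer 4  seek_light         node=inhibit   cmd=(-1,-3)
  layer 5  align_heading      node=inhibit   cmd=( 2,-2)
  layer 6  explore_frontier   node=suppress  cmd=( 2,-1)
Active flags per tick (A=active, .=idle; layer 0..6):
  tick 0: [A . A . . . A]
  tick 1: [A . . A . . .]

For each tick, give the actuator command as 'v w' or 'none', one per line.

2 -1
none

tick 0:
  layer 0 (dock) active — direct: (-2, 3)
  layer 1 (track_target) idle — unchanged: (-2, 3)
  layer 2 (avoid_obstacle) active — suppresses: (-2, -2)
  layer 3 (cruise) idle — unchanged: (-2, -2)
  layer 4 (seek_light) idle — unchanged: (-2, -2)
  layer 5 (align_heading) idle — unchanged: (-2, -2)
  layer 6 (explore_frontier) active — suppresses: (2, -1)
  → actuator (2, -1)
tick 1:
  layer 0 (dock) active — direct: (-2, 3)
  layer 1 (track_target) idle — unchanged: (-2, 3)
  layer 2 (avoid_obstacle) idle — unchanged: (-2, 3)
  layer 3 (cruise) active — inhibits: none
  layer 4 (seek_light) idle — unchanged: none
  layer 5 (align_heading) idle — unchanged: none
  layer 6 (explore_frontier) idle — unchanged: none
  → actuator none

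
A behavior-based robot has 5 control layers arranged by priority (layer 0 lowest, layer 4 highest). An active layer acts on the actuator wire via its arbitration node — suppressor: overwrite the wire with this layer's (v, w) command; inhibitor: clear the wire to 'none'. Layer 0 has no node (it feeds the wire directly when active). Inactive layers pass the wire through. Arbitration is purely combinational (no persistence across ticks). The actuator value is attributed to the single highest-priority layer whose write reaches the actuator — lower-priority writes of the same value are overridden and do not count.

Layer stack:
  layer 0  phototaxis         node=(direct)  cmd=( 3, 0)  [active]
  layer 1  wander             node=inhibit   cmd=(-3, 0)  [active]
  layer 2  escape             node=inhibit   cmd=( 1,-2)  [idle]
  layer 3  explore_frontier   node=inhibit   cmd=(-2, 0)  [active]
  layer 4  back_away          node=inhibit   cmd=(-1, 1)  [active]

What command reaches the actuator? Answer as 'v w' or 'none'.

[0] phototaxis on; wire := (3, 0)
[1] wander on (inhibit); wire := none
[2] escape off; pass none
[3] explore_frontier on (inhibit); wire := none
[4] back_away on (inhibit); wire := none
output none

none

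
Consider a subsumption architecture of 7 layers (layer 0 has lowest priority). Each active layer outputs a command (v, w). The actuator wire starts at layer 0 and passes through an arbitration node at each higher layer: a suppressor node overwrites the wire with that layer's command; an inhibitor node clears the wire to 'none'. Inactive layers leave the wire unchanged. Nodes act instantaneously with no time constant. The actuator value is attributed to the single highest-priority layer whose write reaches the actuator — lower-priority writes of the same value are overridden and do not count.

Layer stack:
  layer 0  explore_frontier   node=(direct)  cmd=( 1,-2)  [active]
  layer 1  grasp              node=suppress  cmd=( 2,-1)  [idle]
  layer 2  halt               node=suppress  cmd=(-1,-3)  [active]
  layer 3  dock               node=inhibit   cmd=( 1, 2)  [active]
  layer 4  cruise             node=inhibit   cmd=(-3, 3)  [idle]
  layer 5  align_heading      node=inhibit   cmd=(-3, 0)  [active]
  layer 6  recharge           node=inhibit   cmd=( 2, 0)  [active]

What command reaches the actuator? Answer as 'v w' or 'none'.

[0] explore_frontier on; wire := (1, -2)
[1] grasp off; pass (1, -2)
[2] halt on (suppress); wire := (-1, -3)
[3] dock on (inhibit); wire := none
[4] cruise off; pass none
[5] align_heading on (inhibit); wire := none
[6] recharge on (inhibit); wire := none
output none

none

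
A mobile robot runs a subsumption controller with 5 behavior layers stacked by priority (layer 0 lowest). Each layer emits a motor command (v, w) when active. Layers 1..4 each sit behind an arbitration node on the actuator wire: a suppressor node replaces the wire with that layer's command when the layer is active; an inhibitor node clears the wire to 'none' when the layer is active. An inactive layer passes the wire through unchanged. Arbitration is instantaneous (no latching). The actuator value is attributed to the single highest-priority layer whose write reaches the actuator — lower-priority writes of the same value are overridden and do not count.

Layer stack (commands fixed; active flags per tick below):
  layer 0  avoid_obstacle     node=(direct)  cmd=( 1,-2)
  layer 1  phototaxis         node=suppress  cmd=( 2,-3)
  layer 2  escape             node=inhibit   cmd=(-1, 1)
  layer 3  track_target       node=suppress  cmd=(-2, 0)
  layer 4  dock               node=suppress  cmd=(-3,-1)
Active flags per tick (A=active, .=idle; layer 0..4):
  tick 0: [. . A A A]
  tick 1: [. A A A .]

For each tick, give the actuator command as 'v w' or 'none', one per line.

-3 -1
-2 0

tick 0:
  [0] avoid_obstacle off; wire := none
  [1] phototaxis off; pass none
  [2] escape on (inhibit); wire := none
  [3] track_target on (suppress); wire := (-2, 0)
  [4] dock on (suppress); wire := (-3, -1)
  output (-3, -1)
tick 1:
  [0] avoid_obstacle off; wire := none
  [1] phototaxis on (suppress); wire := (2, -3)
  [2] escape on (inhibit); wire := none
  [3] track_target on (suppress); wire := (-2, 0)
  [4] dock off; pass (-2, 0)
  output (-2, 0)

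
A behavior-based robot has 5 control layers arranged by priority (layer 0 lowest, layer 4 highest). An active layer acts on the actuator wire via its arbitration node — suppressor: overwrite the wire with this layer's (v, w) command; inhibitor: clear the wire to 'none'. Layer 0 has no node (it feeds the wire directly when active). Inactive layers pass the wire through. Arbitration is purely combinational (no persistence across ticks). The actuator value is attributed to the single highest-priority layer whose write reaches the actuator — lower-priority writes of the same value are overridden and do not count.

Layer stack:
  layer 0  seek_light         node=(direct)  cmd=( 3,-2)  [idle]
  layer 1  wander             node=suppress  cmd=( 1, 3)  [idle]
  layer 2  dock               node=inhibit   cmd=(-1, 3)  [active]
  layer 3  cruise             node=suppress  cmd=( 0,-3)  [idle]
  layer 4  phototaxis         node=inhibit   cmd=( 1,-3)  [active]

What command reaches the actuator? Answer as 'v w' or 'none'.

none

layer 0 (seek_light) idle — none
layer 1 (wander) idle — unchanged: none
layer 2 (dock) active — inhibits: none
layer 3 (cruise) idle — unchanged: none
layer 4 (phototaxis) active — inhibits: none
→ actuator none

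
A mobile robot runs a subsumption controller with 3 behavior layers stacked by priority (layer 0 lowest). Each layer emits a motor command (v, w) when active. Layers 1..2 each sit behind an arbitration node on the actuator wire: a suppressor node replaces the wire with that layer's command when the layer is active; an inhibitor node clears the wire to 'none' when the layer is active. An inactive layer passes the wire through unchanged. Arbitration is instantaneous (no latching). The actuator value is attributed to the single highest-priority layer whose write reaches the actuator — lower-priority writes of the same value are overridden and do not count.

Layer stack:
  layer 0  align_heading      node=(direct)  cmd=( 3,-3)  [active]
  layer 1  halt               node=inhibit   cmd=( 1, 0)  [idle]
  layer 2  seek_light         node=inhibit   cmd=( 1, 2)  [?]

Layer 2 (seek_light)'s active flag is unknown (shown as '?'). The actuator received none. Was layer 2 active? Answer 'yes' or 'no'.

If layer 2 is active=yes:
  actuator would be none
If layer 2 is active=no:
  actuator would be (3, -3)
Observed none, so layer 2 was active.

yes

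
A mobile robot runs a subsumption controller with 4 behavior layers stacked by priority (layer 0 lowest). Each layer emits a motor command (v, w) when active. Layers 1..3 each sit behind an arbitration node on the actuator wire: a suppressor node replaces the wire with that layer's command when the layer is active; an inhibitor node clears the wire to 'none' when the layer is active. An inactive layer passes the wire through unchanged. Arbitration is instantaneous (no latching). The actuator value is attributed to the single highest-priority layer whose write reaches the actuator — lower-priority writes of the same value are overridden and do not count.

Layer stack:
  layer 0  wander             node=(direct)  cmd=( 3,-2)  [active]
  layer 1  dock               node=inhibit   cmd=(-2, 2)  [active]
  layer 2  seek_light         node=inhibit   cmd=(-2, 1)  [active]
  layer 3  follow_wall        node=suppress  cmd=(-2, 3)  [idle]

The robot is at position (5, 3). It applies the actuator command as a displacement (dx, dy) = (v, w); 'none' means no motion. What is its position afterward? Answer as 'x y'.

layer 0 (wander) active — direct: (3, -2)
layer 1 (dock) active — inhibits: none
layer 2 (seek_light) active — inhibits: none
layer 3 (follow_wall) idle — unchanged: none
→ actuator none
position: (5, 3) + none = (5, 3)

5 3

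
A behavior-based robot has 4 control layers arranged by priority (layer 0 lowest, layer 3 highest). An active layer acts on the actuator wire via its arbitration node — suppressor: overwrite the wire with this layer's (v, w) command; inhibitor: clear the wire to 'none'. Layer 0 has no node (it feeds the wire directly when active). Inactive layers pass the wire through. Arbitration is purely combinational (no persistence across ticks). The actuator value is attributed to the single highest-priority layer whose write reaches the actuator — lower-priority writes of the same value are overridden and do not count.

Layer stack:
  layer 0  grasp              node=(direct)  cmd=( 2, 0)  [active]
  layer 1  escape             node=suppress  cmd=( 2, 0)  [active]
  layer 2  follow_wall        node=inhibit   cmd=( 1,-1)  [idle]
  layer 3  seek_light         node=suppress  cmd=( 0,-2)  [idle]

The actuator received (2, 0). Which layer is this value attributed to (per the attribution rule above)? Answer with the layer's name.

[0] grasp on; wire := (2, 0)
[1] escape on (suppress); wire := (2, 0)
[2] follow_wall off; pass (2, 0)
[3] seek_light off; pass (2, 0)
output (2, 0)
last writer: layer 1 = escape

escape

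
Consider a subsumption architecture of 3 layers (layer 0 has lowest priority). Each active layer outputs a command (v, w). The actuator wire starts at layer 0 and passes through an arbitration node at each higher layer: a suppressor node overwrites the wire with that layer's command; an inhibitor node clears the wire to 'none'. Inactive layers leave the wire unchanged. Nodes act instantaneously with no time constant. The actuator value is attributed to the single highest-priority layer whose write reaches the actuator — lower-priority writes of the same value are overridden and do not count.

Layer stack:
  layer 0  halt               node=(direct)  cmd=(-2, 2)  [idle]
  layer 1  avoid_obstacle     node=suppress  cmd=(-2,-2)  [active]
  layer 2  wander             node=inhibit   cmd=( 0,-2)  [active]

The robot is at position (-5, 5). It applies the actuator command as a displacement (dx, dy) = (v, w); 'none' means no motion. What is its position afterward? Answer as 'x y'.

-5 5

L0 halt: idle → wire = none
L1 avoid_obstacle: active, suppressor → wire = (-2, -2)
L2 wander: active, inhibitor → wire = none
actuator = none
position: (-5, 5) + none = (-5, 5)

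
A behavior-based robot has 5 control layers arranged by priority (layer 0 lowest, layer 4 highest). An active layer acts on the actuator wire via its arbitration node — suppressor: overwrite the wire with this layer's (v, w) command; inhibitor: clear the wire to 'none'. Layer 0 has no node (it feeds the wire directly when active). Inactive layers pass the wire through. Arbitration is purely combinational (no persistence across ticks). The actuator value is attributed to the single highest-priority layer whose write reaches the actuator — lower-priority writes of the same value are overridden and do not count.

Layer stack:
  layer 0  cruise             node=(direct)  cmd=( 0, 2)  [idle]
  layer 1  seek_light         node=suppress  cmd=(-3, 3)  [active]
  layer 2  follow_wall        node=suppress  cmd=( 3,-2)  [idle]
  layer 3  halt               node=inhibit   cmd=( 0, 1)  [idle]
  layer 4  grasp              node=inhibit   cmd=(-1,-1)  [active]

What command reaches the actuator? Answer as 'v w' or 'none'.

layer 0 (cruise) idle — none
layer 1 (seek_light) active — suppresses: (-3, 3)
layer 2 (follow_wall) idle — unchanged: (-3, 3)
layer 3 (halt) idle — unchanged: (-3, 3)
layer 4 (grasp) active — inhibits: none
→ actuator none

none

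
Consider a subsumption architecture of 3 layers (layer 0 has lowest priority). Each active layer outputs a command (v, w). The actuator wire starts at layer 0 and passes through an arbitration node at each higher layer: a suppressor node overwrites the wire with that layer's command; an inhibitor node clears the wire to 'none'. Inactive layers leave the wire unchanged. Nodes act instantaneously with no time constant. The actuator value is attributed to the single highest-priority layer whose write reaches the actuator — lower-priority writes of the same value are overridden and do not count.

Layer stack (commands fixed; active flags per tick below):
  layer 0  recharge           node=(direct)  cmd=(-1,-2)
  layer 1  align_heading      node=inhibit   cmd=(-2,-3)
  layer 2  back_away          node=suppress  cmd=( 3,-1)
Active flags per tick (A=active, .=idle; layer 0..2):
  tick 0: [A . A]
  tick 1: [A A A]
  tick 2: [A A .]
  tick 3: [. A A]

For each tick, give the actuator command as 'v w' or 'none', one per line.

tick 0:
  L0 recharge: active, feeds wire = (-1, -2)
  L1 align_heading: idle → wire stays (-1, -2)
  L2 back_away: active, suppressor → wire = (3, -1)
  actuator = (3, -1)
tick 1:
  L0 recharge: active, feeds wire = (-1, -2)
  L1 align_heading: active, inhibitor → wire = none
  L2 back_away: active, suppressor → wire = (3, -1)
  actuator = (3, -1)
tick 2:
  L0 recharge: active, feeds wire = (-1, -2)
  L1 align_heading: active, inhibitor → wire = none
  L2 back_away: idle → wire stays none
  actuator = none
tick 3:
  L0 recharge: idle → wire = none
  L1 align_heading: active, inhibitor → wire = none
  L2 back_away: active, suppressor → wire = (3, -1)
  actuator = (3, -1)

3 -1
3 -1
none
3 -1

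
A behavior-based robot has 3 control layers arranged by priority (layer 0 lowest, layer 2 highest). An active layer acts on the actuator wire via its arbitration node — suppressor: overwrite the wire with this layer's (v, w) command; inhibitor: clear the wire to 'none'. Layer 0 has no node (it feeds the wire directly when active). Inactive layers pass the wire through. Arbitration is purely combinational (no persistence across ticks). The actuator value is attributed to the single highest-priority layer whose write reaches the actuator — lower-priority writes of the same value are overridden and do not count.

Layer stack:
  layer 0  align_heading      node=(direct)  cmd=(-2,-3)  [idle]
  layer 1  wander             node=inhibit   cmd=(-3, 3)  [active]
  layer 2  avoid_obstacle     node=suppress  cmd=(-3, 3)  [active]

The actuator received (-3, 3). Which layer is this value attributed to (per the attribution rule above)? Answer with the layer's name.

[0] align_heading off; wire := none
[1] wander on (inhibit); wire := none
[2] avoid_obstacle on (suppress); wire := (-3, 3)
output (-3, 3)
last writer: layer 2 = avoid_obstacle

avoid_obstacle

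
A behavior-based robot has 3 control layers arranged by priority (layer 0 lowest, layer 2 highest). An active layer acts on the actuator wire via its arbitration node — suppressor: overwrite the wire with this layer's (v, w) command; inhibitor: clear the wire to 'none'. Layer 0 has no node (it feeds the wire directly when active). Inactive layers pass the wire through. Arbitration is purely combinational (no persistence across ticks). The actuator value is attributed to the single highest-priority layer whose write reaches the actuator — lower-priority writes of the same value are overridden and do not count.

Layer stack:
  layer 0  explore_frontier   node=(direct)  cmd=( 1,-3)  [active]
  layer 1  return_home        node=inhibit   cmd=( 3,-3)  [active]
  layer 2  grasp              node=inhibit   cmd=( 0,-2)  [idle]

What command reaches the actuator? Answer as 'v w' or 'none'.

none

L0 explore_frontier: active, feeds wire = (1, -3)
L1 return_home: active, inhibitor → wire = none
L2 grasp: idle → wire stays none
actuator = none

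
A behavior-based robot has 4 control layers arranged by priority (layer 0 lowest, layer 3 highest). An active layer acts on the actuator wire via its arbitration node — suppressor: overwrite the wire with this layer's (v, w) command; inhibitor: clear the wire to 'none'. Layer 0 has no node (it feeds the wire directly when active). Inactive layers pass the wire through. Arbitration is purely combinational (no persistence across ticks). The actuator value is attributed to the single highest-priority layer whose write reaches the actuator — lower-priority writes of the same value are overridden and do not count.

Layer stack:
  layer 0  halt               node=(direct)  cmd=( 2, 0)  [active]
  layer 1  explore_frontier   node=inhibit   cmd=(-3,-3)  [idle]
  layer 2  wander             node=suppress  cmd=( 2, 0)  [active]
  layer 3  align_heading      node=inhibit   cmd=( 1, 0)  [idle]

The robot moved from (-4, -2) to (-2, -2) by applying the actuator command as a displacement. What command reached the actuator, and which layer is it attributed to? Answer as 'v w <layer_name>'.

displacement = (-2, -2) − (-4, -2) = (2, 0)
L0 halt: active, feeds wire = (2, 0)
L1 explore_frontier: idle → wire stays (2, 0)
L2 wander: active, suppressor → wire = (2, 0)
L3 align_heading: idle → wire stays (2, 0)
actuator = (2, 0) — from layer 2 (wander)

2 0 wander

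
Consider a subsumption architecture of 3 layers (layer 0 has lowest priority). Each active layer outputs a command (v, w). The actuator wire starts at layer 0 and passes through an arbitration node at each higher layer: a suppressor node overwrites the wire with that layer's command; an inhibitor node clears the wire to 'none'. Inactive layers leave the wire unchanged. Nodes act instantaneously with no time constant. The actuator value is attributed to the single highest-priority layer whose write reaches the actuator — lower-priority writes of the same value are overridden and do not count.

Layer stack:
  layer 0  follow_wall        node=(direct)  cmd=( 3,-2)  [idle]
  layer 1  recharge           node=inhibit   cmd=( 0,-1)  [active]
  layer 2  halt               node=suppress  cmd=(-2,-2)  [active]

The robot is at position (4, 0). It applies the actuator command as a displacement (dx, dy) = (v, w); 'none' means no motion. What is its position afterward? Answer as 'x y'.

2 -2

layer 0 (follow_wall) idle — none
layer 1 (recharge) active — inhibits: none
layer 2 (halt) active — suppresses: (-2, -2)
→ actuator (-2, -2)
position: (4, 0) + (-2, -2) = (2, -2)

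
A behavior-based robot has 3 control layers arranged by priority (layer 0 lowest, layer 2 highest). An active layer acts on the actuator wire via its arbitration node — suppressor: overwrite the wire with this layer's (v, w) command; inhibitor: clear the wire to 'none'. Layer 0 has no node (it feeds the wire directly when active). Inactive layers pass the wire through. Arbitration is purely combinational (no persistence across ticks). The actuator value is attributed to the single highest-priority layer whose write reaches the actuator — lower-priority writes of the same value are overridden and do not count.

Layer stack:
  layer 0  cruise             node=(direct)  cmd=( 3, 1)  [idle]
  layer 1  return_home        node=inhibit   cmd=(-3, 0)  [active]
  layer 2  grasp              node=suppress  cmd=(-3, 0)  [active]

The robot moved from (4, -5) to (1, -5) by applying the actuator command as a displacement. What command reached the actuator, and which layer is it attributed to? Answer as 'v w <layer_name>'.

-3 0 grasp

displacement = (1, -5) − (4, -5) = (-3, 0)
layer 0 (cruise) idle — none
layer 1 (return_home) active — inhibits: none
layer 2 (grasp) active — suppresses: (-3, 0)
→ actuator (-3, 0) — from layer 2 (grasp)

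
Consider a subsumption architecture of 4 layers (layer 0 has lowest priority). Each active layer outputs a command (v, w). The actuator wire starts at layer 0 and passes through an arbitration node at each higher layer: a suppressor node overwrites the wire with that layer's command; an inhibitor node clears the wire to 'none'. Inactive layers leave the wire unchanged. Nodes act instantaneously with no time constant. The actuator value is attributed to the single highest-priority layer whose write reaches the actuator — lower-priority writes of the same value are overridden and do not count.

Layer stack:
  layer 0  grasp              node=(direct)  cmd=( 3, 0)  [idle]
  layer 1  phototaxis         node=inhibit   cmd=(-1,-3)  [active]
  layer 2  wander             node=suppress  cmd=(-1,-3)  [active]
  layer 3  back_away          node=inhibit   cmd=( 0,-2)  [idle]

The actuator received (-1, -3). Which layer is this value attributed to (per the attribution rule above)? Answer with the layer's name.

wander

[0] grasp off; wire := none
[1] phototaxis on (inhibit); wire := none
[2] wander on (suppress); wire := (-1, -3)
[3] back_away off; pass (-1, -3)
output (-1, -3)
last writer: layer 2 = wander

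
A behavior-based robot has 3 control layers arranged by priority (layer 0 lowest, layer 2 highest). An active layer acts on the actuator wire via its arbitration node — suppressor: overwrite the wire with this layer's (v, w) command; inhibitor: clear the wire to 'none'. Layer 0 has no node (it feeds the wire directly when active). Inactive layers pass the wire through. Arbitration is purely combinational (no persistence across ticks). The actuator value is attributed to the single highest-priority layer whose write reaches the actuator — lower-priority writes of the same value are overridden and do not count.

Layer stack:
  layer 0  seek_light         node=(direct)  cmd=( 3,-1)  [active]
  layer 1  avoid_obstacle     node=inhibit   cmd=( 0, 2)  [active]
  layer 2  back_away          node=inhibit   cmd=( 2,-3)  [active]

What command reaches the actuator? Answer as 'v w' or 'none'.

none

[0] seek_light on; wire := (3, -1)
[1] avoid_obstacle on (inhibit); wire := none
[2] back_away on (inhibit); wire := none
output none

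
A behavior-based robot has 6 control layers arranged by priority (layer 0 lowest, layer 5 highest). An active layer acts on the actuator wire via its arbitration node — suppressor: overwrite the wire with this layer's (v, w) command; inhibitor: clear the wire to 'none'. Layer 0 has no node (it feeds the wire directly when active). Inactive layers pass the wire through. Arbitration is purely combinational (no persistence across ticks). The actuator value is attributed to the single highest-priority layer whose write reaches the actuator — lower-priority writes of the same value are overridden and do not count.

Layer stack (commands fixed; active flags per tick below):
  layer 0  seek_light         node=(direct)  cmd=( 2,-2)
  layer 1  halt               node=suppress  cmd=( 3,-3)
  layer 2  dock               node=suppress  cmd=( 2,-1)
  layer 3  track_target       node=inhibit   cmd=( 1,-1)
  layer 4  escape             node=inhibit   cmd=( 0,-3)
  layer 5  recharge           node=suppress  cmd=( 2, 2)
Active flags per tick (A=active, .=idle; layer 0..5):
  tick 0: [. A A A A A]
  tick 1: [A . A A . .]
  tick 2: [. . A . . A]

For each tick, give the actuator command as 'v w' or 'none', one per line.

2 2
none
2 2

tick 0:
  [0] seek_light off; wire := none
  [1] halt on (suppress); wire := (3, -3)
  [2] dock on (suppress); wire := (2, -1)
  [3] track_target on (inhibit); wire := none
  [4] escape on (inhibit); wire := none
  [5] recharge on (suppress); wire := (2, 2)
  output (2, 2)
tick 1:
  [0] seek_light on; wire := (2, -2)
  [1] halt off; pass (2, -2)
  [2] dock on (suppress); wire := (2, -1)
  [3] track_target on (inhibit); wire := none
  [4] escape off; pass none
  [5] recharge off; pass none
  output none
tick 2:
  [0] seek_light off; wire := none
  [1] halt off; pass none
  [2] dock on (suppress); wire := (2, -1)
  [3] track_target off; pass (2, -1)
  [4] escape off; pass (2, -1)
  [5] recharge on (suppress); wire := (2, 2)
  output (2, 2)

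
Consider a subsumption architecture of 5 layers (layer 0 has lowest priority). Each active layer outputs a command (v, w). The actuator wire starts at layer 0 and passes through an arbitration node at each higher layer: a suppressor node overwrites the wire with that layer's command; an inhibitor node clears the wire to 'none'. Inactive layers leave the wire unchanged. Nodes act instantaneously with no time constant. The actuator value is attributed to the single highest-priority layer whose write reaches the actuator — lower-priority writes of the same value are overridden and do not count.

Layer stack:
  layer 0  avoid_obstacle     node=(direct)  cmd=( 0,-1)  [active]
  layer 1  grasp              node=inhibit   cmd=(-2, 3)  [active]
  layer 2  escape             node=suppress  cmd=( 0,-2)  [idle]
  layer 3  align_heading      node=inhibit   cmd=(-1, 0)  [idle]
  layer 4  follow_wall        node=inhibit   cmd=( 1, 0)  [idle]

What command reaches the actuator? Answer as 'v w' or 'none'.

[0] avoid_obstacle on; wire := (0, -1)
[1] grasp on (inhibit); wire := none
[2] escape off; pass none
[3] align_heading off; pass none
[4] follow_wall off; pass none
output none

none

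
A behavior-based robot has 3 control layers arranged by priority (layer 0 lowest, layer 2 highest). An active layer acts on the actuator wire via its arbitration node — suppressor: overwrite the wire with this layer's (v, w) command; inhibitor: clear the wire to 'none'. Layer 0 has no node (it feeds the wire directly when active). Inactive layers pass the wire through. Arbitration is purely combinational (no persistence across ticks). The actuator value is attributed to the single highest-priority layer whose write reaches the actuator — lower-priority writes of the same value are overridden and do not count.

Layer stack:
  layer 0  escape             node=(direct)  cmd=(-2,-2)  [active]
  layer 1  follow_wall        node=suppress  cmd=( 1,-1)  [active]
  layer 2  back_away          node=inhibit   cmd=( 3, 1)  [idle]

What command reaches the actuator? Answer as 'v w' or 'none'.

1 -1

L0 escape: active, feeds wire = (-2, -2)
L1 follow_wall: active, suppressor → wire = (1, -1)
L2 back_away: idle → wire stays (1, -1)
actuator = (1, -1)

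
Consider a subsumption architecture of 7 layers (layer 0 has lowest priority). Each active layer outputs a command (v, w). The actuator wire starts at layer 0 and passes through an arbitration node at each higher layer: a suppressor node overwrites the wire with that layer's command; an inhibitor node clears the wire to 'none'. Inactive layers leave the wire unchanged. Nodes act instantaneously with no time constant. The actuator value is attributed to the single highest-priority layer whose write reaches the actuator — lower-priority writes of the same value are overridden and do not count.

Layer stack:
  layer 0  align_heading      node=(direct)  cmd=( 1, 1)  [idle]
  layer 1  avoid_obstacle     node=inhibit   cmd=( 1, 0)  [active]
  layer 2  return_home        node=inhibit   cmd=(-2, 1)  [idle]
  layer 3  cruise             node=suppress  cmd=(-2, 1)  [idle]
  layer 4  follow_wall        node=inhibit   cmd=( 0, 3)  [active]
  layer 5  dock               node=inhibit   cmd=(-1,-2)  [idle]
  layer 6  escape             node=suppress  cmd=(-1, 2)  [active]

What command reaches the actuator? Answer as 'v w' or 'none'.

-1 2

[0] align_heading off; wire := none
[1] avoid_obstacle on (inhibit); wire := none
[2] return_home off; pass none
[3] cruise off; pass none
[4] follow_wall on (inhibit); wire := none
[5] dock off; pass none
[6] escape on (suppress); wire := (-1, 2)
output (-1, 2)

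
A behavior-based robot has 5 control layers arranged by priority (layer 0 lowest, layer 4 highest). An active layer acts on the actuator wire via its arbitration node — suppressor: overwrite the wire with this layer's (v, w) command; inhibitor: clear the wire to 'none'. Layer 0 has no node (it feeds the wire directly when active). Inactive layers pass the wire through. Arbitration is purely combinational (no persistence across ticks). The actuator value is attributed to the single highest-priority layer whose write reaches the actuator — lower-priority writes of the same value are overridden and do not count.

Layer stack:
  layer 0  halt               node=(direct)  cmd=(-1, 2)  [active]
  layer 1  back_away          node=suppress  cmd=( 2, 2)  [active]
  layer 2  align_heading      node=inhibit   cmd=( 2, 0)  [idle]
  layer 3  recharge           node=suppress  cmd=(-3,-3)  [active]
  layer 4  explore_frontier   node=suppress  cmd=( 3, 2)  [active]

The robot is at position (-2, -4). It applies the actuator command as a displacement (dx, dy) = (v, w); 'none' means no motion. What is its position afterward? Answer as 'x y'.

layer 0 (halt) active — direct: (-1, 2)
layer 1 (back_away) active — suppresses: (2, 2)
layer 2 (align_heading) idle — unchanged: (2, 2)
layer 3 (recharge) active — suppresses: (-3, -3)
layer 4 (explore_frontier) active — suppresses: (3, 2)
→ actuator (3, 2)
position: (-2, -4) + (3, 2) = (1, -2)

1 -2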